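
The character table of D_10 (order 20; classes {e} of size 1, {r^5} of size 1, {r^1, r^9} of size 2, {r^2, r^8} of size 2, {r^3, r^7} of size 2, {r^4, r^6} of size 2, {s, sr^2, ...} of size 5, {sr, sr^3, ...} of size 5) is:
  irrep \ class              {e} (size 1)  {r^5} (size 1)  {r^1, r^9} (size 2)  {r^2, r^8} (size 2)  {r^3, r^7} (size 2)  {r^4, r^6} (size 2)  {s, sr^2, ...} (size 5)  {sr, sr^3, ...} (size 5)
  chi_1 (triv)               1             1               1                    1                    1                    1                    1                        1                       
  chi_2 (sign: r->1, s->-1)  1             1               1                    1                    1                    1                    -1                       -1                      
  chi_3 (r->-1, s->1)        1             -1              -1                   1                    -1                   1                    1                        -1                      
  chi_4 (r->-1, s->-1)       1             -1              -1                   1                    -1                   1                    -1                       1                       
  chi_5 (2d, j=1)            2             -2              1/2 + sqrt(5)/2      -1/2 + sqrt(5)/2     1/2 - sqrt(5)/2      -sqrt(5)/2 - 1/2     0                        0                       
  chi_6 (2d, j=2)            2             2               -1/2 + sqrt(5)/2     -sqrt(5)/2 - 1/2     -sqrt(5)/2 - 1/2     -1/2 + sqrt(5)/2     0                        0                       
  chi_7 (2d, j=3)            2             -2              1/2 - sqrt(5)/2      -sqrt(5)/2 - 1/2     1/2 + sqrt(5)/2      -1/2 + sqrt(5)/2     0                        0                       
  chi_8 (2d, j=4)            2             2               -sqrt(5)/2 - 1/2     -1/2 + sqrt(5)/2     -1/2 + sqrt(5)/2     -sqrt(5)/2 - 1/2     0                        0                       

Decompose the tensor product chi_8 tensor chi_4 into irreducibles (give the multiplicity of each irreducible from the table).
chi_8 tensor chi_4 = chi_5 (all other irreducibles have multiplicity 0).

Justification: The character of a tensor product is the pointwise product (chi_8 * chi_4)(C) = chi_8(C) * chi_4(C):
  {e}: (2)*(1), {r^5}: (2)*(-1), {r^1, r^9}: (-sqrt(5)/2 - 1/2)*(-1), {r^2, r^8}: (-1/2 + sqrt(5)/2)*(1), {r^3, r^7}: (-1/2 + sqrt(5)/2)*(-1), {r^4, r^6}: (-sqrt(5)/2 - 1/2)*(1), {s, sr^2, ...}: (0)*(-1), {sr, sr^3, ...}: (0)*(1)
so (chi_8 * chi_4) takes values
  {e} -> 2, {r^5} -> -2, {r^1, r^9} -> 1/2 + sqrt(5)/2, {r^2, r^8} -> -1/2 + sqrt(5)/2, {r^3, r^7} -> 1/2 - sqrt(5)/2, {r^4, r^6} -> -sqrt(5)/2 - 1/2, {s, sr^2, ...} -> 0, {sr, sr^3, ...} -> 0.
Now take the inner product of this character with each irreducible chi from the table, <chi_8*chi_4, chi> = (1/20) sum_C |C| (chi_8*chi_4)(C) conj(chi(C)):
  <chi_8*chi_4, chi_1> = (1/20)[1*(2)*conj(1) + 1*(-2)*conj(1) + 2*(1/2 + sqrt(5)/2)*conj(1) + 2*(-1/2 + sqrt(5)/2)*conj(1) + 2*(1/2 - sqrt(5)/2)*conj(1) + 2*(-sqrt(5)/2 - 1/2)*conj(1) + 5*(0)*conj(1) + 5*(0)*conj(1)]
      = (1/20)[(2) + (-2) + (1 + sqrt(5)) + (-1 + sqrt(5)) + (1 - sqrt(5)) + (-sqrt(5) - 1) + (0) + (0)] = 0/20 = 0
  <chi_8*chi_4, chi_2> = (1/20)[1*(2)*conj(1) + 1*(-2)*conj(1) + 2*(1/2 + sqrt(5)/2)*conj(1) + 2*(-1/2 + sqrt(5)/2)*conj(1) + 2*(1/2 - sqrt(5)/2)*conj(1) + 2*(-sqrt(5)/2 - 1/2)*conj(1) + 5*(0)*conj(-1) + 5*(0)*conj(-1)]
      = (1/20)[(2) + (-2) + (1 + sqrt(5)) + (-1 + sqrt(5)) + (1 - sqrt(5)) + (-sqrt(5) - 1) + (0) + (0)] = 0/20 = 0
  <chi_8*chi_4, chi_3> = (1/20)[1*(2)*conj(1) + 1*(-2)*conj(-1) + 2*(1/2 + sqrt(5)/2)*conj(-1) + 2*(-1/2 + sqrt(5)/2)*conj(1) + 2*(1/2 - sqrt(5)/2)*conj(-1) + 2*(-sqrt(5)/2 - 1/2)*conj(1) + 5*(0)*conj(1) + 5*(0)*conj(-1)]
      = (1/20)[(2) + (2) + (-sqrt(5) - 1) + (-1 + sqrt(5)) + (-1 + sqrt(5)) + (-sqrt(5) - 1) + (0) + (0)] = 0/20 = 0
  <chi_8*chi_4, chi_4> = (1/20)[1*(2)*conj(1) + 1*(-2)*conj(-1) + 2*(1/2 + sqrt(5)/2)*conj(-1) + 2*(-1/2 + sqrt(5)/2)*conj(1) + 2*(1/2 - sqrt(5)/2)*conj(-1) + 2*(-sqrt(5)/2 - 1/2)*conj(1) + 5*(0)*conj(-1) + 5*(0)*conj(1)]
      = (1/20)[(2) + (2) + (-sqrt(5) - 1) + (-1 + sqrt(5)) + (-1 + sqrt(5)) + (-sqrt(5) - 1) + (0) + (0)] = 0/20 = 0
  <chi_8*chi_4, chi_5> = (1/20)[1*(2)*conj(2) + 1*(-2)*conj(-2) + 2*(1/2 + sqrt(5)/2)*conj(1/2 + sqrt(5)/2) + 2*(-1/2 + sqrt(5)/2)*conj(-1/2 + sqrt(5)/2) + 2*(1/2 - sqrt(5)/2)*conj(1/2 - sqrt(5)/2) + 2*(-sqrt(5)/2 - 1/2)*conj(-sqrt(5)/2 - 1/2) + 5*(0)*conj(0) + 5*(0)*conj(0)]
      = (1/20)[(4) + (4) + (sqrt(5) + 3) + (3 - sqrt(5)) + (3 - sqrt(5)) + (sqrt(5) + 3) + (0) + (0)] = 20/20 = 1
  <chi_8*chi_4, chi_6> = (1/20)[1*(2)*conj(2) + 1*(-2)*conj(2) + 2*(1/2 + sqrt(5)/2)*conj(-1/2 + sqrt(5)/2) + 2*(-1/2 + sqrt(5)/2)*conj(-sqrt(5)/2 - 1/2) + 2*(1/2 - sqrt(5)/2)*conj(-sqrt(5)/2 - 1/2) + 2*(-sqrt(5)/2 - 1/2)*conj(-1/2 + sqrt(5)/2) + 5*(0)*conj(0) + 5*(0)*conj(0)]
      = (1/20)[(4) + (-4) + (2) + (-2) + (2) + (-2) + (0) + (0)] = 0/20 = 0
  <chi_8*chi_4, chi_7> = (1/20)[1*(2)*conj(2) + 1*(-2)*conj(-2) + 2*(1/2 + sqrt(5)/2)*conj(1/2 - sqrt(5)/2) + 2*(-1/2 + sqrt(5)/2)*conj(-sqrt(5)/2 - 1/2) + 2*(1/2 - sqrt(5)/2)*conj(1/2 + sqrt(5)/2) + 2*(-sqrt(5)/2 - 1/2)*conj(-1/2 + sqrt(5)/2) + 5*(0)*conj(0) + 5*(0)*conj(0)]
      = (1/20)[(4) + (4) + (-2) + (-2) + (-2) + (-2) + (0) + (0)] = 0/20 = 0
  <chi_8*chi_4, chi_8> = (1/20)[1*(2)*conj(2) + 1*(-2)*conj(2) + 2*(1/2 + sqrt(5)/2)*conj(-sqrt(5)/2 - 1/2) + 2*(-1/2 + sqrt(5)/2)*conj(-1/2 + sqrt(5)/2) + 2*(1/2 - sqrt(5)/2)*conj(-1/2 + sqrt(5)/2) + 2*(-sqrt(5)/2 - 1/2)*conj(-sqrt(5)/2 - 1/2) + 5*(0)*conj(0) + 5*(0)*conj(0)]
      = (1/20)[(4) + (-4) + (-3 - sqrt(5)) + (3 - sqrt(5)) + (-3 + sqrt(5)) + (sqrt(5) + 3) + (0) + (0)] = 0/20 = 0
Hence the multiplicities are chi_5: 1. Dimension check: dim(chi_8)*dim(chi_4) = 2*1 = 2 and sum (mult * dim) = 1*2 = 2.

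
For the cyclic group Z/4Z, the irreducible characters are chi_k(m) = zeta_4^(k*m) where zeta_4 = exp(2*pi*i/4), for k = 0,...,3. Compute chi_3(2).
chi_3(2) = zeta_4^6 = -1

Solution. chi_3(2) = zeta_4^(3*2) = zeta_4^6. Since zeta_4^4 = 1, this equals zeta_4^2 = exp(2*pi*i*2/4) = -1.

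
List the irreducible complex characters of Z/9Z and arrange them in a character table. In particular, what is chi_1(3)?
Character table of Z/9Z (irreps indexed chi_0,...,chi_8 with chi_k(m) = zeta_9^(k*m), zeta_9 = exp(2*pi*i/9)):
  irrep \ class  {0} (size 1)  {1} (size 1)    {2} (size 1)    {3} (size 1)    {4} (size 1)    {5} (size 1)    {6} (size 1)    {7} (size 1)    {8} (size 1)  
  chi_0          1             1               1               1               1               1               1               1               1             
  chi_1          1             exp(2*I*pi/9)   exp(4*I*pi/9)   exp(2*I*pi/3)   exp(8*I*pi/9)   exp(-8*I*pi/9)  exp(-2*I*pi/3)  exp(-4*I*pi/9)  exp(-2*I*pi/9)
  chi_2          1             exp(4*I*pi/9)   exp(8*I*pi/9)   exp(-2*I*pi/3)  exp(-2*I*pi/9)  exp(2*I*pi/9)   exp(2*I*pi/3)   exp(-8*I*pi/9)  exp(-4*I*pi/9)
  chi_3          1             exp(2*I*pi/3)   exp(-2*I*pi/3)  1               exp(2*I*pi/3)   exp(-2*I*pi/3)  1               exp(2*I*pi/3)   exp(-2*I*pi/3)
  chi_4          1             exp(8*I*pi/9)   exp(-2*I*pi/9)  exp(2*I*pi/3)   exp(-4*I*pi/9)  exp(4*I*pi/9)   exp(-2*I*pi/3)  exp(2*I*pi/9)   exp(-8*I*pi/9)
  chi_5          1             exp(-8*I*pi/9)  exp(2*I*pi/9)   exp(-2*I*pi/3)  exp(4*I*pi/9)   exp(-4*I*pi/9)  exp(2*I*pi/3)   exp(-2*I*pi/9)  exp(8*I*pi/9) 
  chi_6          1             exp(-2*I*pi/3)  exp(2*I*pi/3)   1               exp(-2*I*pi/3)  exp(2*I*pi/3)   1               exp(-2*I*pi/3)  exp(2*I*pi/3) 
  chi_7          1             exp(-4*I*pi/9)  exp(-8*I*pi/9)  exp(2*I*pi/3)   exp(2*I*pi/9)   exp(-2*I*pi/9)  exp(-2*I*pi/3)  exp(8*I*pi/9)   exp(4*I*pi/9) 
  chi_8          1             exp(-2*I*pi/9)  exp(-4*I*pi/9)  exp(-2*I*pi/3)  exp(-8*I*pi/9)  exp(8*I*pi/9)   exp(2*I*pi/3)   exp(4*I*pi/9)   exp(2*I*pi/9) 

Spot check: chi_1(3) = zeta_9^(1*3) = zeta_9^3 = exp(2*I*pi/3).

Proof sketch: Z/9Z is abelian, so all 9 irreducible complex representations are 1-dimensional. They are given by chi_k(m) = zeta_9^(k*m) for k = 0,...,8. Row orthogonality: sum_m chi_k(m) conj(chi_l(m)) = 9 * [k = l].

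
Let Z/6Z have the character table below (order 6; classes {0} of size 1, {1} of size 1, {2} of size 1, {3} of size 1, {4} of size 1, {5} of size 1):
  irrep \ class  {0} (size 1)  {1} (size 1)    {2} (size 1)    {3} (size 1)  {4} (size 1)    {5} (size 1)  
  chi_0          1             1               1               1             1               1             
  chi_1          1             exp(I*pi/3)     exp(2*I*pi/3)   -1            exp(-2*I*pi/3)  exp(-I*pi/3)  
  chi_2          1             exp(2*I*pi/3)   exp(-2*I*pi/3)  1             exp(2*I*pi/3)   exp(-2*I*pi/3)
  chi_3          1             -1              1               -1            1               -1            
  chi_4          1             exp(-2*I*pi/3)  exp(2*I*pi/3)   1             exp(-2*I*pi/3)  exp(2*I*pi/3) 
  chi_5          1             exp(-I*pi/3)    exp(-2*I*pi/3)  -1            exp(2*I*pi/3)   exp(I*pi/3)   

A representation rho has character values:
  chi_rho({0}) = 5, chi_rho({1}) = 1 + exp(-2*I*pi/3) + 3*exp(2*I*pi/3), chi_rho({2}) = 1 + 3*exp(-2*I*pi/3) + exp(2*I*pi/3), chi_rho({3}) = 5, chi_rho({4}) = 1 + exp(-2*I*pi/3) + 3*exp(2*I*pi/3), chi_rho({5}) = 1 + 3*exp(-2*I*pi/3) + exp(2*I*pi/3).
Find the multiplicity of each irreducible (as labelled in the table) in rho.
Multiplicities: chi_0: 1, chi_1: 0, chi_2: 3, chi_3: 0, chi_4: 1, chi_5: 0.

Use <chi_rho, chi> = (1/|G|) sum_C |C| * chi_rho(C) * conj(chi(C)) with |G| = 6 for each irreducible chi in the table:
  <chi_rho, chi_0> = (1/6)[1*(5)*conj(1) + 1*(1 + exp(-2*I*pi/3) + 3*exp(2*I*pi/3))*conj(1) + 1*(1 + 3*exp(-2*I*pi/3) + exp(2*I*pi/3))*conj(1) + 1*(5)*conj(1) + 1*(1 + exp(-2*I*pi/3) + 3*exp(2*I*pi/3))*conj(1) + 1*(1 + 3*exp(-2*I*pi/3) + exp(2*I*pi/3))*conj(1)]
      = (1/6)[(5) + (1 + exp(-2*I*pi/3) + 3*exp(2*I*pi/3)) + (1 + 3*exp(-2*I*pi/3) + exp(2*I*pi/3)) + (5) + (1 + exp(-2*I*pi/3) + 3*exp(2*I*pi/3)) + (1 + 3*exp(-2*I*pi/3) + exp(2*I*pi/3))] = 6/6 = 1
  <chi_rho, chi_1> = (1/6)[1*(5)*conj(1) + 1*(1 + exp(-2*I*pi/3) + 3*exp(2*I*pi/3))*conj(exp(I*pi/3)) + 1*(1 + 3*exp(-2*I*pi/3) + exp(2*I*pi/3))*conj(exp(2*I*pi/3)) + 1*(5)*conj(-1) + 1*(1 + exp(-2*I*pi/3) + 3*exp(2*I*pi/3))*conj(exp(-2*I*pi/3)) + 1*(1 + 3*exp(-2*I*pi/3) + exp(2*I*pi/3))*conj(exp(-I*pi/3))]
      = (1/6)[(5) + (-1 + exp(-I*pi/3) + 3*exp(I*pi/3)) + (1 + exp(-2*I*pi/3) + 3*exp(2*I*pi/3)) + (-5) + (1 + 3*exp(-2*I*pi/3) + exp(2*I*pi/3)) + (-1 + 3*exp(-I*pi/3) + exp(I*pi/3))] = 0/6 = 0
  <chi_rho, chi_2> = (1/6)[1*(5)*conj(1) + 1*(1 + exp(-2*I*pi/3) + 3*exp(2*I*pi/3))*conj(exp(2*I*pi/3)) + 1*(1 + 3*exp(-2*I*pi/3) + exp(2*I*pi/3))*conj(exp(-2*I*pi/3)) + 1*(5)*conj(1) + 1*(1 + exp(-2*I*pi/3) + 3*exp(2*I*pi/3))*conj(exp(2*I*pi/3)) + 1*(1 + 3*exp(-2*I*pi/3) + exp(2*I*pi/3))*conj(exp(-2*I*pi/3))]
      = (1/6)[(5) + (2) + (2) + (5) + (2) + (2)] = 18/6 = 3
  <chi_rho, chi_3> = (1/6)[1*(5)*conj(1) + 1*(1 + exp(-2*I*pi/3) + 3*exp(2*I*pi/3))*conj(-1) + 1*(1 + 3*exp(-2*I*pi/3) + exp(2*I*pi/3))*conj(1) + 1*(5)*conj(-1) + 1*(1 + exp(-2*I*pi/3) + 3*exp(2*I*pi/3))*conj(1) + 1*(1 + 3*exp(-2*I*pi/3) + exp(2*I*pi/3))*conj(-1)]
      = (1/6)[(5) + (-1 - 3*exp(2*I*pi/3) - exp(-2*I*pi/3)) + (1 + 3*exp(-2*I*pi/3) + exp(2*I*pi/3)) + (-5) + (1 + exp(-2*I*pi/3) + 3*exp(2*I*pi/3)) + (-1 - exp(2*I*pi/3) - 3*exp(-2*I*pi/3))] = 0/6 = 0
  <chi_rho, chi_4> = (1/6)[1*(5)*conj(1) + 1*(1 + exp(-2*I*pi/3) + 3*exp(2*I*pi/3))*conj(exp(-2*I*pi/3)) + 1*(1 + 3*exp(-2*I*pi/3) + exp(2*I*pi/3))*conj(exp(2*I*pi/3)) + 1*(5)*conj(1) + 1*(1 + exp(-2*I*pi/3) + 3*exp(2*I*pi/3))*conj(exp(-2*I*pi/3)) + 1*(1 + 3*exp(-2*I*pi/3) + exp(2*I*pi/3))*conj(exp(2*I*pi/3))]
      = (1/6)[(5) + (1 + 3*exp(-2*I*pi/3) + exp(2*I*pi/3)) + (1 + exp(-2*I*pi/3) + 3*exp(2*I*pi/3)) + (5) + (1 + 3*exp(-2*I*pi/3) + exp(2*I*pi/3)) + (1 + exp(-2*I*pi/3) + 3*exp(2*I*pi/3))] = 6/6 = 1
  <chi_rho, chi_5> = (1/6)[1*(5)*conj(1) + 1*(1 + exp(-2*I*pi/3) + 3*exp(2*I*pi/3))*conj(exp(-I*pi/3)) + 1*(1 + 3*exp(-2*I*pi/3) + exp(2*I*pi/3))*conj(exp(-2*I*pi/3)) + 1*(5)*conj(-1) + 1*(1 + exp(-2*I*pi/3) + 3*exp(2*I*pi/3))*conj(exp(2*I*pi/3)) + 1*(1 + 3*exp(-2*I*pi/3) + exp(2*I*pi/3))*conj(exp(I*pi/3))]
      = (1/6)[(5) + (-2) + (2) + (-5) + (2) + (-2)] = 0/6 = 0
(Exp terms are combined using exp(i*s)*conj(exp(i*t)) = exp(i*(s-t)), and sums of them are collapsed using the identity that for every m > 1 the m distinct m-th roots of unity sum to 0, e.g. 1 + exp(2*I*pi/3) + exp(-2*I*pi/3) = 0.)
Dimension check: dim(rho) = sum (mult * dim) = 1*1 + 0*1 + 3*1 + 0*1 + 1*1 + 0*1 = 5 = chi_rho(e) = 5.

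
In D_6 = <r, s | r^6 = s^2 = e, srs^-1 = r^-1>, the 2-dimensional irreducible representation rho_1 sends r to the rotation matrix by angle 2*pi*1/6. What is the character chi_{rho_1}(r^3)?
chi_{rho_1}(r^3) = 2*cos(2*pi*1*3/6) = -2

Explanation: rho_1(r^3) is rotation by angle 2*pi*1*3/6, whose trace is 2*cos(2*pi*1*3/6) = -2.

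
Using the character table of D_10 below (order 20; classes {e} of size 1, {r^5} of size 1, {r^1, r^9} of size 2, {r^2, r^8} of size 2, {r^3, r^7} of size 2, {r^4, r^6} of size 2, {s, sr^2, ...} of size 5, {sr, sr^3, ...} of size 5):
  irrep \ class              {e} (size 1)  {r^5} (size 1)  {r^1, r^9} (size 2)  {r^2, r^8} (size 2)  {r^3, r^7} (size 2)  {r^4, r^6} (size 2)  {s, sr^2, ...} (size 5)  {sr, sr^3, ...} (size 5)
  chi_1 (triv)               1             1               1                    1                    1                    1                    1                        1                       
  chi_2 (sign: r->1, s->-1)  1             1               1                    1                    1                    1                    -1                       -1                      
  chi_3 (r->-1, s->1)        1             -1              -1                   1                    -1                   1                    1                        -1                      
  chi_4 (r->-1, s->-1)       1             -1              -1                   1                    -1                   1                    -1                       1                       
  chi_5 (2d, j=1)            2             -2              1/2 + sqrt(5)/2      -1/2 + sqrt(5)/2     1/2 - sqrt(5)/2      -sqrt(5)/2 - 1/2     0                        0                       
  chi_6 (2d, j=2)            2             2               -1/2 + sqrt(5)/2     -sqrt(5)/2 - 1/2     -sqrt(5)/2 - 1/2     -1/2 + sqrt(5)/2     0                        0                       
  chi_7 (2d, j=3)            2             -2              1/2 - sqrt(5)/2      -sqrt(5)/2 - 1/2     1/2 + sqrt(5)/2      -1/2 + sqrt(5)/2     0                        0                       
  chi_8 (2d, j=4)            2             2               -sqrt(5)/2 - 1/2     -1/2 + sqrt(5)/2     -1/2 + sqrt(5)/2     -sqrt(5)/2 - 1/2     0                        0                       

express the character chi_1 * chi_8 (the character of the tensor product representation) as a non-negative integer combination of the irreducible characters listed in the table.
chi_1 tensor chi_8 = chi_8 (all other irreducibles have multiplicity 0).

Explanation: The character of a tensor product is the pointwise product (chi_1 * chi_8)(C) = chi_1(C) * chi_8(C):
  {e}: (1)*(2), {r^5}: (1)*(2), {r^1, r^9}: (1)*(-sqrt(5)/2 - 1/2), {r^2, r^8}: (1)*(-1/2 + sqrt(5)/2), {r^3, r^7}: (1)*(-1/2 + sqrt(5)/2), {r^4, r^6}: (1)*(-sqrt(5)/2 - 1/2), {s, sr^2, ...}: (1)*(0), {sr, sr^3, ...}: (1)*(0)
so (chi_1 * chi_8) takes values
  {e} -> 2, {r^5} -> 2, {r^1, r^9} -> -sqrt(5)/2 - 1/2, {r^2, r^8} -> -1/2 + sqrt(5)/2, {r^3, r^7} -> -1/2 + sqrt(5)/2, {r^4, r^6} -> -sqrt(5)/2 - 1/2, {s, sr^2, ...} -> 0, {sr, sr^3, ...} -> 0.
Now take the inner product of this character with each irreducible chi from the table, <chi_1*chi_8, chi> = (1/20) sum_C |C| (chi_1*chi_8)(C) conj(chi(C)):
  <chi_1*chi_8, chi_1> = (1/20)[1*(2)*conj(1) + 1*(2)*conj(1) + 2*(-sqrt(5)/2 - 1/2)*conj(1) + 2*(-1/2 + sqrt(5)/2)*conj(1) + 2*(-1/2 + sqrt(5)/2)*conj(1) + 2*(-sqrt(5)/2 - 1/2)*conj(1) + 5*(0)*conj(1) + 5*(0)*conj(1)]
      = (1/20)[(2) + (2) + (-sqrt(5) - 1) + (-1 + sqrt(5)) + (-1 + sqrt(5)) + (-sqrt(5) - 1) + (0) + (0)] = 0/20 = 0
  <chi_1*chi_8, chi_2> = (1/20)[1*(2)*conj(1) + 1*(2)*conj(1) + 2*(-sqrt(5)/2 - 1/2)*conj(1) + 2*(-1/2 + sqrt(5)/2)*conj(1) + 2*(-1/2 + sqrt(5)/2)*conj(1) + 2*(-sqrt(5)/2 - 1/2)*conj(1) + 5*(0)*conj(-1) + 5*(0)*conj(-1)]
      = (1/20)[(2) + (2) + (-sqrt(5) - 1) + (-1 + sqrt(5)) + (-1 + sqrt(5)) + (-sqrt(5) - 1) + (0) + (0)] = 0/20 = 0
  <chi_1*chi_8, chi_3> = (1/20)[1*(2)*conj(1) + 1*(2)*conj(-1) + 2*(-sqrt(5)/2 - 1/2)*conj(-1) + 2*(-1/2 + sqrt(5)/2)*conj(1) + 2*(-1/2 + sqrt(5)/2)*conj(-1) + 2*(-sqrt(5)/2 - 1/2)*conj(1) + 5*(0)*conj(1) + 5*(0)*conj(-1)]
      = (1/20)[(2) + (-2) + (1 + sqrt(5)) + (-1 + sqrt(5)) + (1 - sqrt(5)) + (-sqrt(5) - 1) + (0) + (0)] = 0/20 = 0
  <chi_1*chi_8, chi_4> = (1/20)[1*(2)*conj(1) + 1*(2)*conj(-1) + 2*(-sqrt(5)/2 - 1/2)*conj(-1) + 2*(-1/2 + sqrt(5)/2)*conj(1) + 2*(-1/2 + sqrt(5)/2)*conj(-1) + 2*(-sqrt(5)/2 - 1/2)*conj(1) + 5*(0)*conj(-1) + 5*(0)*conj(1)]
      = (1/20)[(2) + (-2) + (1 + sqrt(5)) + (-1 + sqrt(5)) + (1 - sqrt(5)) + (-sqrt(5) - 1) + (0) + (0)] = 0/20 = 0
  <chi_1*chi_8, chi_5> = (1/20)[1*(2)*conj(2) + 1*(2)*conj(-2) + 2*(-sqrt(5)/2 - 1/2)*conj(1/2 + sqrt(5)/2) + 2*(-1/2 + sqrt(5)/2)*conj(-1/2 + sqrt(5)/2) + 2*(-1/2 + sqrt(5)/2)*conj(1/2 - sqrt(5)/2) + 2*(-sqrt(5)/2 - 1/2)*conj(-sqrt(5)/2 - 1/2) + 5*(0)*conj(0) + 5*(0)*conj(0)]
      = (1/20)[(4) + (-4) + (-3 - sqrt(5)) + (3 - sqrt(5)) + (-3 + sqrt(5)) + (sqrt(5) + 3) + (0) + (0)] = 0/20 = 0
  <chi_1*chi_8, chi_6> = (1/20)[1*(2)*conj(2) + 1*(2)*conj(2) + 2*(-sqrt(5)/2 - 1/2)*conj(-1/2 + sqrt(5)/2) + 2*(-1/2 + sqrt(5)/2)*conj(-sqrt(5)/2 - 1/2) + 2*(-1/2 + sqrt(5)/2)*conj(-sqrt(5)/2 - 1/2) + 2*(-sqrt(5)/2 - 1/2)*conj(-1/2 + sqrt(5)/2) + 5*(0)*conj(0) + 5*(0)*conj(0)]
      = (1/20)[(4) + (4) + (-2) + (-2) + (-2) + (-2) + (0) + (0)] = 0/20 = 0
  <chi_1*chi_8, chi_7> = (1/20)[1*(2)*conj(2) + 1*(2)*conj(-2) + 2*(-sqrt(5)/2 - 1/2)*conj(1/2 - sqrt(5)/2) + 2*(-1/2 + sqrt(5)/2)*conj(-sqrt(5)/2 - 1/2) + 2*(-1/2 + sqrt(5)/2)*conj(1/2 + sqrt(5)/2) + 2*(-sqrt(5)/2 - 1/2)*conj(-1/2 + sqrt(5)/2) + 5*(0)*conj(0) + 5*(0)*conj(0)]
      = (1/20)[(4) + (-4) + (2) + (-2) + (2) + (-2) + (0) + (0)] = 0/20 = 0
  <chi_1*chi_8, chi_8> = (1/20)[1*(2)*conj(2) + 1*(2)*conj(2) + 2*(-sqrt(5)/2 - 1/2)*conj(-sqrt(5)/2 - 1/2) + 2*(-1/2 + sqrt(5)/2)*conj(-1/2 + sqrt(5)/2) + 2*(-1/2 + sqrt(5)/2)*conj(-1/2 + sqrt(5)/2) + 2*(-sqrt(5)/2 - 1/2)*conj(-sqrt(5)/2 - 1/2) + 5*(0)*conj(0) + 5*(0)*conj(0)]
      = (1/20)[(4) + (4) + (sqrt(5) + 3) + (3 - sqrt(5)) + (3 - sqrt(5)) + (sqrt(5) + 3) + (0) + (0)] = 20/20 = 1
Hence the multiplicities are chi_8: 1. Dimension check: dim(chi_1)*dim(chi_8) = 1*2 = 2 and sum (mult * dim) = 1*2 = 2.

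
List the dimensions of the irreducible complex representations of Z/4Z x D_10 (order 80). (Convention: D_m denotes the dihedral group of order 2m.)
Dimensions: 1, 1, 1, 1, 1, 1, 1, 1, 1, 1, 1, 1, 1, 1, 1, 1, 2, 2, 2, 2, 2, 2, 2, 2, 2, 2, 2, 2, 2, 2, 2, 2

Why: There are 32 irreducibles (= number of conjugacy classes). Their dimensions d_i satisfy sum d_i^2 = |G| = 80: 1 + 1 + 1 + 1 + 1 + 1 + 1 + 1 + 1 + 1 + 1 + 1 + 1 + 1 + 1 + 1 + 4 + 4 + 4 + 4 + 4 + 4 + 4 + 4 + 4 + 4 + 4 + 4 + 4 + 4 + 4 + 4 = 80. (For the product with Z/4Z: each of the 4 1-dim characters of Z/4Z tensors with each irrep of D_10, giving 4 copies of each D_10-dimension.)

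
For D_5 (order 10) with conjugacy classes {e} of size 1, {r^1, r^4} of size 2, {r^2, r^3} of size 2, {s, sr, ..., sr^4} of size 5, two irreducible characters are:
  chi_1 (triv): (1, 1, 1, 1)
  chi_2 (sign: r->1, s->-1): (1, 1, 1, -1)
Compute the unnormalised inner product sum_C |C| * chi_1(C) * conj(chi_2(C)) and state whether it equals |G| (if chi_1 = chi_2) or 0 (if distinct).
Sum = 0; so <chi_1, chi_2> = 0 (distinct irreducibles are orthogonal).

Justification: Compute term by term over conjugacy classes (|C| * chi_1(C) * conj(chi_2(C))):
  1*(1)*conj(1) + 2*(1)*conj(1) + 2*(1)*conj(1) + 5*(1)*conj(-1)
  = (1) + (2) + (2) + (-5)
  = 0.
Dividing by |G| = 10 gives 0/10 = 0, matching the row-orthogonality relation <chi_1, chi_2> = [chi_1 = chi_2].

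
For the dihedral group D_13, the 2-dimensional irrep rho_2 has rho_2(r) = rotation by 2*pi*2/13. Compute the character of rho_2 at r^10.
chi_{rho_2}(r^10) = 2*cos(2*pi*2*10/13) = -2*cos(pi/13)

Working: rho_2(r^10) is rotation by angle 2*pi*2*10/13, whose trace is 2*cos(2*pi*2*10/13) = -2*cos(pi/13).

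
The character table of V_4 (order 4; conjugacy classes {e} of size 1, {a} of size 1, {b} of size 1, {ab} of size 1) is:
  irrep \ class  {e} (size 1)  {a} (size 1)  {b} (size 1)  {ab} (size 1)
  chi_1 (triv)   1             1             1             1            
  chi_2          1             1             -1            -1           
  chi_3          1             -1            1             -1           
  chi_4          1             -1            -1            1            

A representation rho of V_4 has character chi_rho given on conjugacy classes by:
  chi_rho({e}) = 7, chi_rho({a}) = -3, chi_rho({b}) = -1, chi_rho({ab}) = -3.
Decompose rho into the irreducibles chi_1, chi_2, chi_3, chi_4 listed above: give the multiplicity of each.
Multiplicities: chi_1: 0, chi_2: 2, chi_3: 3, chi_4: 2.

Reasoning: Use <chi_rho, chi> = (1/|G|) sum_C |C| * chi_rho(C) * conj(chi(C)) with |G| = 4 for each irreducible chi in the table:
  <chi_rho, chi_1> = (1/4)[1*(7)*conj(1) + 1*(-3)*conj(1) + 1*(-1)*conj(1) + 1*(-3)*conj(1)]
      = (1/4)[(7) + (-3) + (-1) + (-3)] = 0/4 = 0
  <chi_rho, chi_2> = (1/4)[1*(7)*conj(1) + 1*(-3)*conj(1) + 1*(-1)*conj(-1) + 1*(-3)*conj(-1)]
      = (1/4)[(7) + (-3) + (1) + (3)] = 8/4 = 2
  <chi_rho, chi_3> = (1/4)[1*(7)*conj(1) + 1*(-3)*conj(-1) + 1*(-1)*conj(1) + 1*(-3)*conj(-1)]
      = (1/4)[(7) + (3) + (-1) + (3)] = 12/4 = 3
  <chi_rho, chi_4> = (1/4)[1*(7)*conj(1) + 1*(-3)*conj(-1) + 1*(-1)*conj(-1) + 1*(-3)*conj(1)]
      = (1/4)[(7) + (3) + (1) + (-3)] = 8/4 = 2
Dimension check: dim(rho) = sum (mult * dim) = 0*1 + 2*1 + 3*1 + 2*1 = 7 = chi_rho(e) = 7.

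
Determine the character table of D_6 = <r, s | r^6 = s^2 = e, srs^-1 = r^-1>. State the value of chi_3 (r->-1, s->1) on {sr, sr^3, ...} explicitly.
Conjugacy classes: {e} of size 1, {r^3} of size 1, {r^1, r^5} of size 2, {r^2, r^4} of size 2, {s, sr^2, ...} of size 3, {sr, sr^3, ...} of size 3.
Character table:
  irrep \ class              {e} (size 1)  {r^3} (size 1)  {r^1, r^5} (size 2)  {r^2, r^4} (size 2)  {s, sr^2, ...} (size 3)  {sr, sr^3, ...} (size 3)
  chi_1 (triv)               1             1               1                    1                    1                        1                       
  chi_2 (sign: r->1, s->-1)  1             1               1                    1                    -1                       -1                      
  chi_3 (r->-1, s->1)        1             -1              -1                   1                    1                        -1                      
  chi_4 (r->-1, s->-1)       1             -1              -1                   1                    -1                       1                       
  chi_5 (2d, j=1)            2             -2              1                    -1                   0                        0                       
  chi_6 (2d, j=2)            2             2               -1                   -1                   0                        0                       

Spot check: chi_3 (r->-1, s->1) on {sr, sr^3, ...} = -1.

Reasoning: D_6 has order 2*6 = 12 with 6 conjugacy classes, hence 6 irreducibles. Sum of squared dims 1 + 1 + 1 + 1 + 4 + 4 = 12 = |G|. Linear characters come from the abelianisation; the 2-dimensional irreps have character r^k -> 2*cos(2*pi*j*k/6), reflections -> 0.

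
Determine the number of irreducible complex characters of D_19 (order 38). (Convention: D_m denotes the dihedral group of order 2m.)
11

Argument: The number of irreducible complex representations of a finite group equals its number of conjugacy classes. D_19 has 11 conjugacy classes ((n+3)/2 for n odd), so D_19 (order 38) has exactly 11 irreducible complex representations.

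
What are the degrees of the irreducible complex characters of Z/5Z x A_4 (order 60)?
Dimensions: 1, 1, 1, 1, 1, 1, 1, 1, 1, 1, 1, 1, 1, 1, 1, 3, 3, 3, 3, 3

Reasoning: There are 20 irreducibles (= number of conjugacy classes). Their dimensions d_i satisfy sum d_i^2 = |G| = 60: 1 + 1 + 1 + 1 + 1 + 1 + 1 + 1 + 1 + 1 + 1 + 1 + 1 + 1 + 1 + 9 + 9 + 9 + 9 + 9 = 60. (For the product with Z/5Z: each of the 5 1-dim characters of Z/5Z tensors with each irrep of A_4, giving 5 copies of each A_4-dimension.)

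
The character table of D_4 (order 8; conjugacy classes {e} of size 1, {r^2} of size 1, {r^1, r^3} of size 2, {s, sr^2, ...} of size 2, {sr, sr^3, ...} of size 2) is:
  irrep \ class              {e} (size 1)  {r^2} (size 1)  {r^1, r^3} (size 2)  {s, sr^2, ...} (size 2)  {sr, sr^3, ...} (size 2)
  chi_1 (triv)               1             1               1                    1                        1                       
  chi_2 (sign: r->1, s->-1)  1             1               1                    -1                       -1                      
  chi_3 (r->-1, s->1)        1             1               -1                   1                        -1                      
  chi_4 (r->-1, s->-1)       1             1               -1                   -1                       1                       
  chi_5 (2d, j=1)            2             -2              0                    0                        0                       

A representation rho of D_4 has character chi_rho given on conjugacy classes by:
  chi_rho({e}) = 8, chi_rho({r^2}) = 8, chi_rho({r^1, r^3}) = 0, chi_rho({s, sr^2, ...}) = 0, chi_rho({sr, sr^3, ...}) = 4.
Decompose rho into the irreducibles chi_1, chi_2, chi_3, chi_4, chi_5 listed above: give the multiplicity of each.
Multiplicities: chi_1: 3, chi_2: 1, chi_3: 1, chi_4: 3, chi_5: 0.

Details: Use <chi_rho, chi> = (1/|G|) sum_C |C| * chi_rho(C) * conj(chi(C)) with |G| = 8 for each irreducible chi in the table:
  <chi_rho, chi_1> = (1/8)[1*(8)*conj(1) + 1*(8)*conj(1) + 2*(0)*conj(1) + 2*(0)*conj(1) + 2*(4)*conj(1)]
      = (1/8)[(8) + (8) + (0) + (0) + (8)] = 24/8 = 3
  <chi_rho, chi_2> = (1/8)[1*(8)*conj(1) + 1*(8)*conj(1) + 2*(0)*conj(1) + 2*(0)*conj(-1) + 2*(4)*conj(-1)]
      = (1/8)[(8) + (8) + (0) + (0) + (-8)] = 8/8 = 1
  <chi_rho, chi_3> = (1/8)[1*(8)*conj(1) + 1*(8)*conj(1) + 2*(0)*conj(-1) + 2*(0)*conj(1) + 2*(4)*conj(-1)]
      = (1/8)[(8) + (8) + (0) + (0) + (-8)] = 8/8 = 1
  <chi_rho, chi_4> = (1/8)[1*(8)*conj(1) + 1*(8)*conj(1) + 2*(0)*conj(-1) + 2*(0)*conj(-1) + 2*(4)*conj(1)]
      = (1/8)[(8) + (8) + (0) + (0) + (8)] = 24/8 = 3
  <chi_rho, chi_5> = (1/8)[1*(8)*conj(2) + 1*(8)*conj(-2) + 2*(0)*conj(0) + 2*(0)*conj(0) + 2*(4)*conj(0)]
      = (1/8)[(16) + (-16) + (0) + (0) + (0)] = 0/8 = 0
Dimension check: dim(rho) = sum (mult * dim) = 3*1 + 1*1 + 1*1 + 3*1 + 0*2 = 8 = chi_rho(e) = 8.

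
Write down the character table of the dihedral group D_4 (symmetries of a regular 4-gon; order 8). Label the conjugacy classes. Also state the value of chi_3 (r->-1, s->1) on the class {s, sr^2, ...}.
Conjugacy classes: {e} of size 1, {r^2} of size 1, {r^1, r^3} of size 2, {s, sr^2, ...} of size 2, {sr, sr^3, ...} of size 2.
Character table:
  irrep \ class              {e} (size 1)  {r^2} (size 1)  {r^1, r^3} (size 2)  {s, sr^2, ...} (size 2)  {sr, sr^3, ...} (size 2)
  chi_1 (triv)               1             1               1                    1                        1                       
  chi_2 (sign: r->1, s->-1)  1             1               1                    -1                       -1                      
  chi_3 (r->-1, s->1)        1             1               -1                   1                        -1                      
  chi_4 (r->-1, s->-1)       1             1               -1                   -1                       1                       
  chi_5 (2d, j=1)            2             -2              0                    0                        0                       

Spot check: chi_3 (r->-1, s->1) on {s, sr^2, ...} = 1.

Reasoning: D_4 has order 2*4 = 8 with 5 conjugacy classes, hence 5 irreducibles. Sum of squared dims 1 + 1 + 1 + 1 + 4 = 8 = |G|. Linear characters come from the abelianisation; the 2-dimensional irreps have character r^k -> 2*cos(2*pi*j*k/4), reflections -> 0.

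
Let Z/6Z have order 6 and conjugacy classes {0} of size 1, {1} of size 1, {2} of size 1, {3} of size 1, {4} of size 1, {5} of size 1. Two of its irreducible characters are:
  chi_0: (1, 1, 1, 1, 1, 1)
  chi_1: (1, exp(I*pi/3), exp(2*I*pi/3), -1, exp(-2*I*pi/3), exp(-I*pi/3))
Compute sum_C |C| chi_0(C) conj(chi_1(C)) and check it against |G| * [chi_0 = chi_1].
Sum = 0; so <chi_0, chi_1> = 0 (distinct irreducibles are orthogonal).

Proof sketch: Compute term by term over conjugacy classes (|C| * chi_0(C) * conj(chi_1(C))):
  1*(1)*conj(1) + 1*(1)*conj(exp(I*pi/3)) + 1*(1)*conj(exp(2*I*pi/3)) + 1*(1)*conj(-1) + 1*(1)*conj(exp(-2*I*pi/3)) + 1*(1)*conj(exp(-I*pi/3))
  = (1) + (exp(-I*pi/3)) + (exp(-2*I*pi/3)) + (-1) + (exp(2*I*pi/3)) + (exp(I*pi/3))
  = 0.
(Exp terms are combined using exp(i*s)*conj(exp(i*t)) = exp(i*(s-t)), and sums of them are collapsed using the identity that for every m > 1 the m distinct m-th roots of unity sum to 0, e.g. 1 + exp(2*I*pi/3) + exp(-2*I*pi/3) = 0.)
Dividing by |G| = 6 gives 0/6 = 0, matching the row-orthogonality relation <chi_0, chi_1> = [chi_0 = chi_1].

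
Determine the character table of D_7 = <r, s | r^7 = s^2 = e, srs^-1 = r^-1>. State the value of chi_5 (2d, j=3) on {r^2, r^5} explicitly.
Conjugacy classes: {e} of size 1, {r^1, r^6} of size 2, {r^2, r^5} of size 2, {r^3, r^4} of size 2, {s, sr, ..., sr^6} of size 7.
Character table:
  irrep \ class              {e} (size 1)  {r^1, r^6} (size 2)  {r^2, r^5} (size 2)  {r^3, r^4} (size 2)  {s, sr, ..., sr^6} (size 7)
  chi_1 (triv)               1             1                    1                    1                    1                          
  chi_2 (sign: r->1, s->-1)  1             1                    1                    1                    -1                         
  chi_3 (2d, j=1)            2             2*cos(2*pi/7)        -2*cos(3*pi/7)       -2*cos(pi/7)         0                          
  chi_4 (2d, j=2)            2             -2*cos(3*pi/7)       -2*cos(pi/7)         2*cos(2*pi/7)        0                          
  chi_5 (2d, j=3)            2             -2*cos(pi/7)         2*cos(2*pi/7)        -2*cos(3*pi/7)       0                          

Spot check: chi_5 (2d, j=3) on {r^2, r^5} = 2*cos(2*pi/7).

Details: D_7 has order 2*7 = 14 with 5 conjugacy classes, hence 5 irreducibles. Sum of squared dims 1 + 1 + 4 + 4 + 4 = 14 = |G|. Linear characters come from the abelianisation; the 2-dimensional irreps have character r^k -> 2*cos(2*pi*j*k/7), reflections -> 0.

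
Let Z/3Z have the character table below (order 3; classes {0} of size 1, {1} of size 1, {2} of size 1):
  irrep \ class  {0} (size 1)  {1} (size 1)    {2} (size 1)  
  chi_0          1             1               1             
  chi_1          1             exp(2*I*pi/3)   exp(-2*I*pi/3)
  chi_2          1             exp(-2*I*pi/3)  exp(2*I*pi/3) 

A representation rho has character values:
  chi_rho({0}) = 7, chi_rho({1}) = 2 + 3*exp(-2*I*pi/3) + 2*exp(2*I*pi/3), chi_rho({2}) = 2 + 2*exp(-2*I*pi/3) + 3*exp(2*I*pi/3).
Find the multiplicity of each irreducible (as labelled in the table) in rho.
Multiplicities: chi_0: 2, chi_1: 2, chi_2: 3.

Proof sketch: Use <chi_rho, chi> = (1/|G|) sum_C |C| * chi_rho(C) * conj(chi(C)) with |G| = 3 for each irreducible chi in the table:
  <chi_rho, chi_0> = (1/3)[1*(7)*conj(1) + 1*(2 + 3*exp(-2*I*pi/3) + 2*exp(2*I*pi/3))*conj(1) + 1*(2 + 2*exp(-2*I*pi/3) + 3*exp(2*I*pi/3))*conj(1)]
      = (1/3)[(7) + (2 + 3*exp(-2*I*pi/3) + 2*exp(2*I*pi/3)) + (2 + 2*exp(-2*I*pi/3) + 3*exp(2*I*pi/3))] = 6/3 = 2
  <chi_rho, chi_1> = (1/3)[1*(7)*conj(1) + 1*(2 + 3*exp(-2*I*pi/3) + 2*exp(2*I*pi/3))*conj(exp(2*I*pi/3)) + 1*(2 + 2*exp(-2*I*pi/3) + 3*exp(2*I*pi/3))*conj(exp(-2*I*pi/3))]
      = (1/3)[(7) + (2 + 2*exp(-2*I*pi/3) + 3*exp(2*I*pi/3)) + (2 + 3*exp(-2*I*pi/3) + 2*exp(2*I*pi/3))] = 6/3 = 2
  <chi_rho, chi_2> = (1/3)[1*(7)*conj(1) + 1*(2 + 3*exp(-2*I*pi/3) + 2*exp(2*I*pi/3))*conj(exp(-2*I*pi/3)) + 1*(2 + 2*exp(-2*I*pi/3) + 3*exp(2*I*pi/3))*conj(exp(2*I*pi/3))]
      = (1/3)[(7) + (1) + (1)] = 9/3 = 3
(Exp terms are combined using exp(i*s)*conj(exp(i*t)) = exp(i*(s-t)), and sums of them are collapsed using the identity that for every m > 1 the m distinct m-th roots of unity sum to 0, e.g. 1 + exp(2*I*pi/3) + exp(-2*I*pi/3) = 0.)
Dimension check: dim(rho) = sum (mult * dim) = 2*1 + 2*1 + 3*1 = 7 = chi_rho(e) = 7.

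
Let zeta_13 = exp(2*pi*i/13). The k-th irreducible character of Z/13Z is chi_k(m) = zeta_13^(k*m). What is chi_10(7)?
chi_10(7) = zeta_13^70 = exp(10*I*pi/13)

Argument: chi_10(7) = zeta_13^(10*7) = zeta_13^70. Since zeta_13^13 = 1, this equals zeta_13^5 = exp(2*pi*i*5/13) = exp(10*I*pi/13).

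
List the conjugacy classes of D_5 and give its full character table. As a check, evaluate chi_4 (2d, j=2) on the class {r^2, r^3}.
Conjugacy classes: {e} of size 1, {r^1, r^4} of size 2, {r^2, r^3} of size 2, {s, sr, ..., sr^4} of size 5.
Character table:
  irrep \ class              {e} (size 1)  {r^1, r^4} (size 2)  {r^2, r^3} (size 2)  {s, sr, ..., sr^4} (size 5)
  chi_1 (triv)               1             1                    1                    1                          
  chi_2 (sign: r->1, s->-1)  1             1                    1                    -1                         
  chi_3 (2d, j=1)            2             -1/2 + sqrt(5)/2     -sqrt(5)/2 - 1/2     0                          
  chi_4 (2d, j=2)            2             -sqrt(5)/2 - 1/2     -1/2 + sqrt(5)/2     0                          

Spot check: chi_4 (2d, j=2) on {r^2, r^3} = -1/2 + sqrt(5)/2.

Explanation: D_5 has order 2*5 = 10 with 4 conjugacy classes, hence 4 irreducibles. Sum of squared dims 1 + 1 + 4 + 4 = 10 = |G|. Linear characters come from the abelianisation; the 2-dimensional irreps have character r^k -> 2*cos(2*pi*j*k/5), reflections -> 0.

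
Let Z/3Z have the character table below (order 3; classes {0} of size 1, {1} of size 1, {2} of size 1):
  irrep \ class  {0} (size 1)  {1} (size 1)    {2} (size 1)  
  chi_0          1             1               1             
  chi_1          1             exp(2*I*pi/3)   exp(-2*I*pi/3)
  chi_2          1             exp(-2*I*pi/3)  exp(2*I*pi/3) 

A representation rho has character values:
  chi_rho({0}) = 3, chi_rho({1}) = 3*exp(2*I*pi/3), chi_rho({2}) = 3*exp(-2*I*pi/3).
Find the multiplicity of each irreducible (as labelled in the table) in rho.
Multiplicities: chi_0: 0, chi_1: 3, chi_2: 0.

Argument: Use <chi_rho, chi> = (1/|G|) sum_C |C| * chi_rho(C) * conj(chi(C)) with |G| = 3 for each irreducible chi in the table:
  <chi_rho, chi_0> = (1/3)[1*(3)*conj(1) + 1*(3*exp(2*I*pi/3))*conj(1) + 1*(3*exp(-2*I*pi/3))*conj(1)]
      = (1/3)[(3) + (3*exp(2*I*pi/3)) + (3*exp(-2*I*pi/3))] = 0/3 = 0
  <chi_rho, chi_1> = (1/3)[1*(3)*conj(1) + 1*(3*exp(2*I*pi/3))*conj(exp(2*I*pi/3)) + 1*(3*exp(-2*I*pi/3))*conj(exp(-2*I*pi/3))]
      = (1/3)[(3) + (3) + (3)] = 9/3 = 3
  <chi_rho, chi_2> = (1/3)[1*(3)*conj(1) + 1*(3*exp(2*I*pi/3))*conj(exp(-2*I*pi/3)) + 1*(3*exp(-2*I*pi/3))*conj(exp(2*I*pi/3))]
      = (1/3)[(3) + (3*exp(-2*I*pi/3)) + (3*exp(2*I*pi/3))] = 0/3 = 0
(Exp terms are combined using exp(i*s)*conj(exp(i*t)) = exp(i*(s-t)), and sums of them are collapsed using the identity that for every m > 1 the m distinct m-th roots of unity sum to 0, e.g. 1 + exp(2*I*pi/3) + exp(-2*I*pi/3) = 0.)
Dimension check: dim(rho) = sum (mult * dim) = 0*1 + 3*1 + 0*1 = 3 = chi_rho(e) = 3.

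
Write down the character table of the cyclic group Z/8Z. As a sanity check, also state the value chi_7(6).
Character table of Z/8Z (irreps indexed chi_0,...,chi_7 with chi_k(m) = zeta_8^(k*m), zeta_8 = exp(2*pi*i/8)):
  irrep \ class  {0} (size 1)  {1} (size 1)    {2} (size 1)  {3} (size 1)    {4} (size 1)  {5} (size 1)    {6} (size 1)  {7} (size 1)  
  chi_0          1             1               1             1               1             1               1             1             
  chi_1          1             exp(I*pi/4)     I             exp(3*I*pi/4)   -1            exp(-3*I*pi/4)  -I            exp(-I*pi/4)  
  chi_2          1             I               -1            -I              1             I               -1            -I            
  chi_3          1             exp(3*I*pi/4)   -I            exp(I*pi/4)     -1            exp(-I*pi/4)    I             exp(-3*I*pi/4)
  chi_4          1             -1              1             -1              1             -1              1             -1            
  chi_5          1             exp(-3*I*pi/4)  I             exp(-I*pi/4)    -1            exp(I*pi/4)     -I            exp(3*I*pi/4) 
  chi_6          1             -I              -1            I               1             -I              -1            I             
  chi_7          1             exp(-I*pi/4)    -I            exp(-3*I*pi/4)  -1            exp(3*I*pi/4)   I             exp(I*pi/4)   

Spot check: chi_7(6) = zeta_8^(7*6) = zeta_8^42 = I.

Reasoning: Z/8Z is abelian, so all 8 irreducible complex representations are 1-dimensional. They are given by chi_k(m) = zeta_8^(k*m) for k = 0,...,7. Row orthogonality: sum_m chi_k(m) conj(chi_l(m)) = 8 * [k = l].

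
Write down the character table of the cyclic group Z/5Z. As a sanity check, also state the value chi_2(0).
Character table of Z/5Z (irreps indexed chi_0,...,chi_4 with chi_k(m) = zeta_5^(k*m), zeta_5 = exp(2*pi*i/5)):
  irrep \ class  {0} (size 1)  {1} (size 1)    {2} (size 1)    {3} (size 1)    {4} (size 1)  
  chi_0          1             1               1               1               1             
  chi_1          1             exp(2*I*pi/5)   exp(4*I*pi/5)   exp(-4*I*pi/5)  exp(-2*I*pi/5)
  chi_2          1             exp(4*I*pi/5)   exp(-2*I*pi/5)  exp(2*I*pi/5)   exp(-4*I*pi/5)
  chi_3          1             exp(-4*I*pi/5)  exp(2*I*pi/5)   exp(-2*I*pi/5)  exp(4*I*pi/5) 
  chi_4          1             exp(-2*I*pi/5)  exp(-4*I*pi/5)  exp(4*I*pi/5)   exp(2*I*pi/5) 

Spot check: chi_2(0) = zeta_5^(2*0) = zeta_5^0 = 1.

Proof sketch: Z/5Z is abelian, so all 5 irreducible complex representations are 1-dimensional. They are given by chi_k(m) = zeta_5^(k*m) for k = 0,...,4. Row orthogonality: sum_m chi_k(m) conj(chi_l(m)) = 5 * [k = l].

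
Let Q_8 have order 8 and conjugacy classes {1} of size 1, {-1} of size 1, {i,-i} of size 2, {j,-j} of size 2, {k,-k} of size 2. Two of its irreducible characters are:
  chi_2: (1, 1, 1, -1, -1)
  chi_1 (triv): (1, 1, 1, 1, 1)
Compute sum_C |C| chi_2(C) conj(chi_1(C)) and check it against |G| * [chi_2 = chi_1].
Sum = 0; so <chi_2, chi_1> = 0 (distinct irreducibles are orthogonal).

Reasoning: Compute term by term over conjugacy classes (|C| * chi_2(C) * conj(chi_1(C))):
  1*(1)*conj(1) + 1*(1)*conj(1) + 2*(1)*conj(1) + 2*(-1)*conj(1) + 2*(-1)*conj(1)
  = (1) + (1) + (2) + (-2) + (-2)
  = 0.
Dividing by |G| = 8 gives 0/8 = 0, matching the row-orthogonality relation <chi_2, chi_1> = [chi_2 = chi_1].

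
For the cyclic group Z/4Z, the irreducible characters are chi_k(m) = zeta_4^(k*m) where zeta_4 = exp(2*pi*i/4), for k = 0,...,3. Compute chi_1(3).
chi_1(3) = zeta_4^3 = -I

Reasoning: chi_1(3) = zeta_4^(1*3) = zeta_4^3. Since zeta_4^4 = 1, this equals zeta_4^3 = exp(2*pi*i*3/4) = -I.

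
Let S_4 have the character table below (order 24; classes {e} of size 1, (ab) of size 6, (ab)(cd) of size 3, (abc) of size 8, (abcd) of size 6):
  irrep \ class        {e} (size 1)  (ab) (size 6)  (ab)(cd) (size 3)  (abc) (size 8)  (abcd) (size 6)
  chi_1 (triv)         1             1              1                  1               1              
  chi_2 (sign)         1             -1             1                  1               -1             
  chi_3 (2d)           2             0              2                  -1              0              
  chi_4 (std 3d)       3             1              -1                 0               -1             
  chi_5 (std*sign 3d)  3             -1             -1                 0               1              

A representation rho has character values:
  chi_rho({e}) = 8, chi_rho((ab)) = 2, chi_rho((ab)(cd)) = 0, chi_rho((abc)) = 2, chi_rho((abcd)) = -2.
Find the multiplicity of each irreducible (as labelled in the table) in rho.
Multiplicities: chi_1: 1, chi_2: 1, chi_3: 0, chi_4: 2, chi_5: 0.

Reasoning: Use <chi_rho, chi> = (1/|G|) sum_C |C| * chi_rho(C) * conj(chi(C)) with |G| = 24 for each irreducible chi in the table:
  <chi_rho, chi_1> = (1/24)[1*(8)*conj(1) + 6*(2)*conj(1) + 3*(0)*conj(1) + 8*(2)*conj(1) + 6*(-2)*conj(1)]
      = (1/24)[(8) + (12) + (0) + (16) + (-12)] = 24/24 = 1
  <chi_rho, chi_2> = (1/24)[1*(8)*conj(1) + 6*(2)*conj(-1) + 3*(0)*conj(1) + 8*(2)*conj(1) + 6*(-2)*conj(-1)]
      = (1/24)[(8) + (-12) + (0) + (16) + (12)] = 24/24 = 1
  <chi_rho, chi_3> = (1/24)[1*(8)*conj(2) + 6*(2)*conj(0) + 3*(0)*conj(2) + 8*(2)*conj(-1) + 6*(-2)*conj(0)]
      = (1/24)[(16) + (0) + (0) + (-16) + (0)] = 0/24 = 0
  <chi_rho, chi_4> = (1/24)[1*(8)*conj(3) + 6*(2)*conj(1) + 3*(0)*conj(-1) + 8*(2)*conj(0) + 6*(-2)*conj(-1)]
      = (1/24)[(24) + (12) + (0) + (0) + (12)] = 48/24 = 2
  <chi_rho, chi_5> = (1/24)[1*(8)*conj(3) + 6*(2)*conj(-1) + 3*(0)*conj(-1) + 8*(2)*conj(0) + 6*(-2)*conj(1)]
      = (1/24)[(24) + (-12) + (0) + (0) + (-12)] = 0/24 = 0
Dimension check: dim(rho) = sum (mult * dim) = 1*1 + 1*1 + 0*2 + 2*3 + 0*3 = 8 = chi_rho(e) = 8.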